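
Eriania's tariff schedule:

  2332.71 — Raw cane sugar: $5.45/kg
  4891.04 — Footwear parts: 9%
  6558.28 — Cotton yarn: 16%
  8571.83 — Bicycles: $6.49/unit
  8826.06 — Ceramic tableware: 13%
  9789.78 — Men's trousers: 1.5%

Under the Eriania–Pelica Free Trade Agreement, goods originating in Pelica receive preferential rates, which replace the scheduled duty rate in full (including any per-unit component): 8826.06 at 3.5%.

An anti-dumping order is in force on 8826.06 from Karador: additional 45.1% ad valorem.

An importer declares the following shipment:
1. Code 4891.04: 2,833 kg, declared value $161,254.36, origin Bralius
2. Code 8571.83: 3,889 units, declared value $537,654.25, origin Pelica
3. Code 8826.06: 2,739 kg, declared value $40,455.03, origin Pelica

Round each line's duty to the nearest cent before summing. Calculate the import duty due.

$41,168.43

Line 1 (4891.04, Bralius, 2,833 kg, $161,254.36):
Base rate for 4891.04 is 9%.
Duty = $161,254.36 × 9% = $14,512.89.
Line 2 (8571.83, Pelica, 3,889 units, $537,654.25):
Base rate for 8571.83 is $6.49/unit.
Origin Pelica is the FTA partner but 8571.83 is not on the preference list; base rate stands.
Duty = 3,889 × $6.49 = $25,239.61.
Line 3 (8826.06, Pelica, 2,739 kg, $40,455.03):
Base rate for 8826.06 is 13%.
Origin Pelica qualifies under the Eriania–Pelica agreement and 8826.06 is covered: preferential rate 3.5% applies instead.
The additional-duty order on 8826.06 targets Karador, not Pelica; it does not apply.
Duty = $40,455.03 × 3.5% = $1,415.93.
Total = $14,512.89 + $25,239.61 + $1,415.93 = $41,168.43.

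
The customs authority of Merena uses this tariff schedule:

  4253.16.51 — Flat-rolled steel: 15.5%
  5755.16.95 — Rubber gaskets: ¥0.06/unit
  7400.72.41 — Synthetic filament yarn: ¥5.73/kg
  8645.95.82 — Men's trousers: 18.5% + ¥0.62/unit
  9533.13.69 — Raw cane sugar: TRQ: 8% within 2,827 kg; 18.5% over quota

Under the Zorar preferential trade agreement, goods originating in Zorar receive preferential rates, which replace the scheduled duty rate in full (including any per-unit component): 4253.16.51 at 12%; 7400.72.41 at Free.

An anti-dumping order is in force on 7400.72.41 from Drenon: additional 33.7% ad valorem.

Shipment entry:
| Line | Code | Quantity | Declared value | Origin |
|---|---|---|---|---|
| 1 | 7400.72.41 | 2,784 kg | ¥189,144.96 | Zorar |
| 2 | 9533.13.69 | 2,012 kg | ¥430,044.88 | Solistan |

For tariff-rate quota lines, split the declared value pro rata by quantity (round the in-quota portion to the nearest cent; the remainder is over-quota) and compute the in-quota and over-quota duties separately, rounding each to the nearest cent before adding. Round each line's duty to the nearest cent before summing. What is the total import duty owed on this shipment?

Line 1 (7400.72.41, Zorar, 2,784 kg, ¥189,144.96):
Base rate for 7400.72.41 is ¥5.73/kg.
Origin Zorar qualifies under the Merena–Zorar agreement and 7400.72.41 is covered: preferential rate Free applies instead.
The additional-duty order on 7400.72.41 targets Drenon, not Zorar; it does not apply.
Duty = ¥189,144.96 × 0% = ¥0.00.
Line 2 (9533.13.69, Solistan, 2,012 kg, ¥430,044.88):
Code 9533.13.69 is under a tariff-rate quota (threshold 2,827 kg). Quantity 2,012 kg is within the quota, so the in-quota rate 8% applies to the full value.
Duty = ¥430,044.88 × 8% = ¥34,403.59.
Total = ¥0.00 + ¥34,403.59 = ¥34,403.59.

¥34,403.59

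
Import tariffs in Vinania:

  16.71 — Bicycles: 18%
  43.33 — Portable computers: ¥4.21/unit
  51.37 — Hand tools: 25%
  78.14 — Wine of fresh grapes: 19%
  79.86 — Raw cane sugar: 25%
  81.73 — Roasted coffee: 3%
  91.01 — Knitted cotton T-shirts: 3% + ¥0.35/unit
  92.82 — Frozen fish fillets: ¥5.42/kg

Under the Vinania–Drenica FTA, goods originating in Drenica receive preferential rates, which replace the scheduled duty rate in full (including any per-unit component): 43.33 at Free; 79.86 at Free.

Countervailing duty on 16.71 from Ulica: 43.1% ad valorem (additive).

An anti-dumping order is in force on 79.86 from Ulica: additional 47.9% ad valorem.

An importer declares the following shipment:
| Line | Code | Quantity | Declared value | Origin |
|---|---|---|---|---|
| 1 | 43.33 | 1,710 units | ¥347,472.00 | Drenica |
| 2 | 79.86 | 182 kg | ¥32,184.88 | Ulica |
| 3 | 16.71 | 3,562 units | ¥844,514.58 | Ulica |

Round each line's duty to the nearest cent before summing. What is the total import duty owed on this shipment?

¥539,461.19

Line 1 (43.33, Drenica, 1,710 units, ¥347,472.00):
Base rate for 43.33 is ¥4.21/unit.
Origin Drenica qualifies under the Vinania–Drenica agreement and 43.33 is covered: preferential rate Free applies instead.
Duty = ¥347,472.00 × 0% = ¥0.00.
Line 2 (79.86, Ulica, 182 kg, ¥32,184.88):
Base rate for 79.86 is 25%.
79.86 has an FTA preferential rate, but origin Ulica is not Drenica; base rate stands.
Additional duty on 79.86 from Ulica: +47.9%. Applied ad valorem rate: 25% + 47.9% = 72.9%.
Duty = ¥32,184.88 × 72.9% = ¥23,462.78.
Line 3 (16.71, Ulica, 3,562 units, ¥844,514.58):
Base rate for 16.71 is 18%.
Additional duty on 16.71 from Ulica: +43.1%. Applied ad valorem rate: 18% + 43.1% = 61.1%.
Duty = ¥844,514.58 × 61.1% = ¥515,998.41.
Total = ¥0.00 + ¥23,462.78 + ¥515,998.41 = ¥539,461.19.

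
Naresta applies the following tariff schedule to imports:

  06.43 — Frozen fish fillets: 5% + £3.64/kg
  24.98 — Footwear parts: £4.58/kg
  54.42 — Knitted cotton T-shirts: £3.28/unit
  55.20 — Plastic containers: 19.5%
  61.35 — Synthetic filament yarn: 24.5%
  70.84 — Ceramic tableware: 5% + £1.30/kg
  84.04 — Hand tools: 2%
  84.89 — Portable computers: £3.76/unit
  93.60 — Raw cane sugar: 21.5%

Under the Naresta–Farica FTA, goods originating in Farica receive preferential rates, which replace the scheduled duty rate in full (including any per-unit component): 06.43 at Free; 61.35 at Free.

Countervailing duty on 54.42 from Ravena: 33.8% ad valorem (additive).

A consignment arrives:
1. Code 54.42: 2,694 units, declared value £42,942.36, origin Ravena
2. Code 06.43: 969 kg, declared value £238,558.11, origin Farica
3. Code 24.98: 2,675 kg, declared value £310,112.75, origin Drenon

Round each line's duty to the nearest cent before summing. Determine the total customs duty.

Line 1 (54.42, Ravena, 2,694 units, £42,942.36):
Base rate for 54.42 is £3.28/unit.
Additional duty on 54.42 from Ravena: +33.8% ad valorem. Applied ad valorem rate = 33.8%.
Duty = £42,942.36 × 33.8% + 2,694 × £3.28 = £23,350.84.
Line 2 (06.43, Farica, 969 kg, £238,558.11):
Base rate for 06.43 is 5% + £3.64/kg.
Origin Farica qualifies under the Naresta–Farica agreement and 06.43 is covered: preferential rate Free applies instead.
Duty = £238,558.11 × 0% = £0.00.
Line 3 (24.98, Drenon, 2,675 kg, £310,112.75):
Base rate for 24.98 is £4.58/kg.
Duty = 2,675 × £4.58 = £12,251.50.
Total = £23,350.84 + £0.00 + £12,251.50 = £35,602.34.

£35,602.34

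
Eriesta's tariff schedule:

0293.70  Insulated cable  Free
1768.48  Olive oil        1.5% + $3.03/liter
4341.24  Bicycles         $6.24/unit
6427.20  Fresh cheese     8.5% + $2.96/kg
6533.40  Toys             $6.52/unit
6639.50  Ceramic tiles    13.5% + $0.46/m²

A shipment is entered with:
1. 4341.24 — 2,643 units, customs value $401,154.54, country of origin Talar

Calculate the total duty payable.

$16,492.32

Line 1 (4341.24, Talar, 2,643 units, $401,154.54):
Base rate for 4341.24 is $6.24/unit.
Duty = 2,643 × $6.24 = $16,492.32.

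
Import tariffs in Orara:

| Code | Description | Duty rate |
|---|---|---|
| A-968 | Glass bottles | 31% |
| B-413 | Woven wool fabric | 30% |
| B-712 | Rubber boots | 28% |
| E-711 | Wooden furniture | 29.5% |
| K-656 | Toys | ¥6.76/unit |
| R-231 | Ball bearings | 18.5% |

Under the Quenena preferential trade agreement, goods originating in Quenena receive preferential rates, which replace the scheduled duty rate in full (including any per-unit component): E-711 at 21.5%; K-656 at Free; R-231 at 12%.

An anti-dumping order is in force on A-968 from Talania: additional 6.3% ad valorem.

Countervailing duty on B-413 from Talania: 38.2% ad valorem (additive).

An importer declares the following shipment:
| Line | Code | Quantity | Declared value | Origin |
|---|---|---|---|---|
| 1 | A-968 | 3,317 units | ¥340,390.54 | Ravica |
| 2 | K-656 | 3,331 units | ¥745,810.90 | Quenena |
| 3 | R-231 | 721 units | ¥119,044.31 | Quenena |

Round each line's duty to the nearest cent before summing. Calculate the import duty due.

Line 1 (A-968, Ravica, 3,317 units, ¥340,390.54):
Base rate for A-968 is 31%.
The additional-duty order on A-968 targets Talania, not Ravica; it does not apply.
Duty = ¥340,390.54 × 31% = ¥105,521.07.
Line 2 (K-656, Quenena, 3,331 units, ¥745,810.90):
Base rate for K-656 is ¥6.76/unit.
Origin Quenena qualifies under the Orara–Quenena agreement and K-656 is covered: preferential rate Free applies instead.
Duty = ¥745,810.90 × 0% = ¥0.00.
Line 3 (R-231, Quenena, 721 units, ¥119,044.31):
Base rate for R-231 is 18.5%.
Origin Quenena qualifies under the Orara–Quenena agreement and R-231 is covered: preferential rate 12% applies instead.
Duty = ¥119,044.31 × 12% = ¥14,285.32.
Total = ¥105,521.07 + ¥0.00 + ¥14,285.32 = ¥119,806.39.

¥119,806.39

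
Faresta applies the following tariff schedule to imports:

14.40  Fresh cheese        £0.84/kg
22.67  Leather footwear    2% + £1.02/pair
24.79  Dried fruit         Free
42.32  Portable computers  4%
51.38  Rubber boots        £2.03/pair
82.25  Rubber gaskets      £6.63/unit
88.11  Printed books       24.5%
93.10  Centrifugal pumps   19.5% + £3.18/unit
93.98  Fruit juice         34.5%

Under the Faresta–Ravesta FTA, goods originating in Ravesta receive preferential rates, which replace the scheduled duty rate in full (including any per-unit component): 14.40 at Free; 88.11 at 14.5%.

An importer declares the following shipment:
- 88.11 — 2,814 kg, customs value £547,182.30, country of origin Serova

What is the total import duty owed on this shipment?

£134,059.66

Line 1 (88.11, Serova, 2,814 kg, £547,182.30):
Base rate for 88.11 is 24.5%.
88.11 has an FTA preferential rate, but origin Serova is not Ravesta; base rate stands.
Duty = £547,182.30 × 24.5% = £134,059.66.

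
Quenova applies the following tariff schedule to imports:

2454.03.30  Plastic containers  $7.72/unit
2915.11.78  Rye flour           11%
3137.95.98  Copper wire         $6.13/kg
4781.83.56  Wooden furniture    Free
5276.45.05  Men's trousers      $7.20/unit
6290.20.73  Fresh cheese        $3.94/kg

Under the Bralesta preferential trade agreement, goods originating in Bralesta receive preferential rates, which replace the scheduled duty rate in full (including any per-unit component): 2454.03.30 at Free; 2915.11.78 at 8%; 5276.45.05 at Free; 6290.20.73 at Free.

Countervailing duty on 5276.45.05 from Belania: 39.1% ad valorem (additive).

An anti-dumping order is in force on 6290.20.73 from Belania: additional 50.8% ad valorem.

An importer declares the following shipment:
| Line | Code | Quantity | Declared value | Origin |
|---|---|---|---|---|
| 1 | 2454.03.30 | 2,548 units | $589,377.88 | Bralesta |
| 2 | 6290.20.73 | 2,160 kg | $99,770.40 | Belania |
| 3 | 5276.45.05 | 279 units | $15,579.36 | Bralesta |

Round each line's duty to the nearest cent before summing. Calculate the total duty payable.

$59,193.76

Line 1 (2454.03.30, Bralesta, 2,548 units, $589,377.88):
Base rate for 2454.03.30 is $7.72/unit.
Origin Bralesta qualifies under the Quenova–Bralesta agreement and 2454.03.30 is covered: preferential rate Free applies instead.
Duty = $589,377.88 × 0% = $0.00.
Line 2 (6290.20.73, Belania, 2,160 kg, $99,770.40):
Base rate for 6290.20.73 is $3.94/kg.
6290.20.73 has an FTA preferential rate, but origin Belania is not Bralesta; base rate stands.
Additional duty on 6290.20.73 from Belania: +50.8% ad valorem. Applied ad valorem rate = 50.8%.
Duty = $99,770.40 × 50.8% + 2,160 × $3.94 = $59,193.76.
Line 3 (5276.45.05, Bralesta, 279 units, $15,579.36):
Base rate for 5276.45.05 is $7.20/unit.
Origin Bralesta qualifies under the Quenova–Bralesta agreement and 5276.45.05 is covered: preferential rate Free applies instead.
The additional-duty order on 5276.45.05 targets Belania, not Bralesta; it does not apply.
Duty = $15,579.36 × 0% = $0.00.
Total = $0.00 + $59,193.76 + $0.00 = $59,193.76.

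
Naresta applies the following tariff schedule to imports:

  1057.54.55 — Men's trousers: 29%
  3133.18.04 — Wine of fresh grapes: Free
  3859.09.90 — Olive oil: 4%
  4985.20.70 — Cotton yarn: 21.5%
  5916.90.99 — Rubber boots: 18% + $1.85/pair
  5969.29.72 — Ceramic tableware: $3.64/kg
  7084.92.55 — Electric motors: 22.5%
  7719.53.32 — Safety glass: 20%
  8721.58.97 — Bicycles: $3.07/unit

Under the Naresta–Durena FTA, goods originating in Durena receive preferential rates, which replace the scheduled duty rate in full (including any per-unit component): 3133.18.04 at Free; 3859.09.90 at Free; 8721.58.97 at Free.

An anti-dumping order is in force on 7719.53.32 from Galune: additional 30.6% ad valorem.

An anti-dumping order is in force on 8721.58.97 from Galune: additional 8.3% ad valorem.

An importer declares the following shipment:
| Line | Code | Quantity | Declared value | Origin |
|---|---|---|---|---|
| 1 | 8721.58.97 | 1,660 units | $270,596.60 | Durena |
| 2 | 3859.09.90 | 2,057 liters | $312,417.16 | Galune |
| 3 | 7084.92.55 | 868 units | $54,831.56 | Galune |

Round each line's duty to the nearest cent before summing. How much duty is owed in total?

Line 1 (8721.58.97, Durena, 1,660 units, $270,596.60):
Base rate for 8721.58.97 is $3.07/unit.
Origin Durena qualifies under the Naresta–Durena agreement and 8721.58.97 is covered: preferential rate Free applies instead.
The additional-duty order on 8721.58.97 targets Galune, not Durena; it does not apply.
Duty = $270,596.60 × 0% = $0.00.
Line 2 (3859.09.90, Galune, 2,057 liters, $312,417.16):
Base rate for 3859.09.90 is 4%.
3859.09.90 has an FTA preferential rate, but origin Galune is not Durena; base rate stands.
Duty = $312,417.16 × 4% = $12,496.69.
Line 3 (7084.92.55, Galune, 868 units, $54,831.56):
Base rate for 7084.92.55 is 22.5%.
Duty = $54,831.56 × 22.5% = $12,337.10.
Total = $0.00 + $12,496.69 + $12,337.10 = $24,833.79.

$24,833.79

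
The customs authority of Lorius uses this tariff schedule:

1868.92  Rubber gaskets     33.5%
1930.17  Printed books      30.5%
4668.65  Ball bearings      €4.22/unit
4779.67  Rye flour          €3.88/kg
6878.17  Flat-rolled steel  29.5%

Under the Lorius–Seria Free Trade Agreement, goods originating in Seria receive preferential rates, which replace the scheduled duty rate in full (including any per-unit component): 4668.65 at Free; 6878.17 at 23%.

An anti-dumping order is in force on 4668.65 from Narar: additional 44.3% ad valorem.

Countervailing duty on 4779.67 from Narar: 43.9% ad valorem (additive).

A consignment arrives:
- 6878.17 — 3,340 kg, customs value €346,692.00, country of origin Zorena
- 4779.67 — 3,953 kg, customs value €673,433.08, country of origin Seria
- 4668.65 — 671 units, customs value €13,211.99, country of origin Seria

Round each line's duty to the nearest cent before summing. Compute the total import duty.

€117,611.78

Line 1 (6878.17, Zorena, 3,340 kg, €346,692.00):
Base rate for 6878.17 is 29.5%.
6878.17 has an FTA preferential rate, but origin Zorena is not Seria; base rate stands.
Duty = €346,692.00 × 29.5% = €102,274.14.
Line 2 (4779.67, Seria, 3,953 kg, €673,433.08):
Base rate for 4779.67 is €3.88/kg.
Origin Seria is the FTA partner but 4779.67 is not on the preference list; base rate stands.
The additional-duty order on 4779.67 targets Narar, not Seria; it does not apply.
Duty = 3,953 × €3.88 = €15,337.64.
Line 3 (4668.65, Seria, 671 units, €13,211.99):
Base rate for 4668.65 is €4.22/unit.
Origin Seria qualifies under the Lorius–Seria agreement and 4668.65 is covered: preferential rate Free applies instead.
The additional-duty order on 4668.65 targets Narar, not Seria; it does not apply.
Duty = €13,211.99 × 0% = €0.00.
Total = €102,274.14 + €15,337.64 + €0.00 = €117,611.78.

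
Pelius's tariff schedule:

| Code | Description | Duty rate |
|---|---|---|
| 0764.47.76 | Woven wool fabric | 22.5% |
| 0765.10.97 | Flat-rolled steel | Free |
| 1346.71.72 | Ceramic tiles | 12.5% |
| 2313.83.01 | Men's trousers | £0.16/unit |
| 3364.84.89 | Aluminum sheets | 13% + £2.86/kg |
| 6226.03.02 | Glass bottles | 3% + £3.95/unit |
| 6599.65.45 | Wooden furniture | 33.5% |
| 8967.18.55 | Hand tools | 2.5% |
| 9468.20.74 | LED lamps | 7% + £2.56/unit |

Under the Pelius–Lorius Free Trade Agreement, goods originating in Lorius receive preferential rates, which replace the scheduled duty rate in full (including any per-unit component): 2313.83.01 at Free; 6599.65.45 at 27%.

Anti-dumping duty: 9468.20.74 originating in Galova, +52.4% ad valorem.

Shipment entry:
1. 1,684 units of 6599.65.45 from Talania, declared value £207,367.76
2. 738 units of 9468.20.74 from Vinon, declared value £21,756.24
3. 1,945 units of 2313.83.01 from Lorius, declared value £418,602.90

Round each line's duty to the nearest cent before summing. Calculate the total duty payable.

£72,880.42

Line 1 (6599.65.45, Talania, 1,684 units, £207,367.76):
Base rate for 6599.65.45 is 33.5%.
6599.65.45 has an FTA preferential rate, but origin Talania is not Lorius; base rate stands.
Duty = £207,367.76 × 33.5% = £69,468.20.
Line 2 (9468.20.74, Vinon, 738 units, £21,756.24):
Base rate for 9468.20.74 is 7% + £2.56/unit.
The additional-duty order on 9468.20.74 targets Galova, not Vinon; it does not apply.
Duty = £21,756.24 × 7% + 738 × £2.56 = £3,412.22.
Line 3 (2313.83.01, Lorius, 1,945 units, £418,602.90):
Base rate for 2313.83.01 is £0.16/unit.
Origin Lorius qualifies under the Pelius–Lorius agreement and 2313.83.01 is covered: preferential rate Free applies instead.
Duty = £418,602.90 × 0% = £0.00.
Total = £69,468.20 + £3,412.22 + £0.00 = £72,880.42.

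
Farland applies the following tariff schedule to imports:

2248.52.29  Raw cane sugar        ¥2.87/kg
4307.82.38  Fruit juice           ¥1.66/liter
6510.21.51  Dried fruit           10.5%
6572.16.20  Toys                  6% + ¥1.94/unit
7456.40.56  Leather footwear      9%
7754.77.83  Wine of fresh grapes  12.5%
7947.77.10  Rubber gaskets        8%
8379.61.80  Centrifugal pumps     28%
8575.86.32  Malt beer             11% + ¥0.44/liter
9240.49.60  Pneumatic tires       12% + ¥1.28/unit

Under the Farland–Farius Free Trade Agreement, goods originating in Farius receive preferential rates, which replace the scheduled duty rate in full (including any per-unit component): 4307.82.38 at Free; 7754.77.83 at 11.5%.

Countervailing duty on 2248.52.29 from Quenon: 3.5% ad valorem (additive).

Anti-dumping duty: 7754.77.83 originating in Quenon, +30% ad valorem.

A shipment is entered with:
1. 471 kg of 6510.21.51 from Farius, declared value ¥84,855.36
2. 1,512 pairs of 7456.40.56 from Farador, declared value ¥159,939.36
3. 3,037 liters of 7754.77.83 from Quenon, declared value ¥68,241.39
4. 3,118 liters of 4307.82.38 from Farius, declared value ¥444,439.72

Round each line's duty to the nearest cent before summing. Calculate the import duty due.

Line 1 (6510.21.51, Farius, 471 kg, ¥84,855.36):
Base rate for 6510.21.51 is 10.5%.
Origin Farius is the FTA partner but 6510.21.51 is not on the preference list; base rate stands.
Duty = ¥84,855.36 × 10.5% = ¥8,909.81.
Line 2 (7456.40.56, Farador, 1,512 pairs, ¥159,939.36):
Base rate for 7456.40.56 is 9%.
Duty = ¥159,939.36 × 9% = ¥14,394.54.
Line 3 (7754.77.83, Quenon, 3,037 liters, ¥68,241.39):
Base rate for 7754.77.83 is 12.5%.
7754.77.83 has an FTA preferential rate, but origin Quenon is not Farius; base rate stands.
Additional duty on 7754.77.83 from Quenon: +30%. Applied ad valorem rate: 12.5% + 30% = 42.5%.
Duty = ¥68,241.39 × 42.5% = ¥29,002.59.
Line 4 (4307.82.38, Farius, 3,118 liters, ¥444,439.72):
Base rate for 4307.82.38 is ¥1.66/liter.
Origin Farius qualifies under the Farland–Farius agreement and 4307.82.38 is covered: preferential rate Free applies instead.
Duty = ¥444,439.72 × 0% = ¥0.00.
Total = ¥8,909.81 + ¥14,394.54 + ¥29,002.59 + ¥0.00 = ¥52,306.94.

¥52,306.94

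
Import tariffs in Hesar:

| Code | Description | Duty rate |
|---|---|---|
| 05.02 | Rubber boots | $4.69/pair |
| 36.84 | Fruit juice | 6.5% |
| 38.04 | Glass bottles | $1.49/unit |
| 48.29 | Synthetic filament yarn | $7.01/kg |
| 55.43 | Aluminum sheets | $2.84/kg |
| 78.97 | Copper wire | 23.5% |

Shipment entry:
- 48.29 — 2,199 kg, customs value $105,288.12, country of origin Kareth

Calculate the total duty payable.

Line 1 (48.29, Kareth, 2,199 kg, $105,288.12):
Base rate for 48.29 is $7.01/kg.
Duty = 2,199 × $7.01 = $15,414.99.

$15,414.99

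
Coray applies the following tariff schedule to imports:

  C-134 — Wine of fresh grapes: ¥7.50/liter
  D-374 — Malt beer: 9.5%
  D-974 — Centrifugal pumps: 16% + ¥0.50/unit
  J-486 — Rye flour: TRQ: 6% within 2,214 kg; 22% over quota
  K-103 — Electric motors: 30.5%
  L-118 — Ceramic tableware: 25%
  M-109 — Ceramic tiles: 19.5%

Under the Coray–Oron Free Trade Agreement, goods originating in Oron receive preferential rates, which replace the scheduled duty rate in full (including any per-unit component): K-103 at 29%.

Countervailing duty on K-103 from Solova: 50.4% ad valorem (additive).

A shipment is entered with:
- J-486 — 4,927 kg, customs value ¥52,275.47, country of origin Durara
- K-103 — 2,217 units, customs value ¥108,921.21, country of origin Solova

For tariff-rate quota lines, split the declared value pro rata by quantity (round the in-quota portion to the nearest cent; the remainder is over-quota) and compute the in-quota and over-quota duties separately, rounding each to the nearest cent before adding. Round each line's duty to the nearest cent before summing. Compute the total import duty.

¥95,859.37

Line 1 (J-486, Durara, 4,927 kg, ¥52,275.47):
Code J-486 is under a tariff-rate quota (threshold 2,214 kg). In-quota: 2,214 kg at 6%; over-quota: 2,713 kg at 22%.
Pro-rata value split: in-quota = ¥52,275.47 × 2,214/4,927 = ¥23,490.54; over-quota = ¥52,275.47 − ¥23,490.54 = ¥28,784.93.
In-quota duty = ¥23,490.54 × 6% = ¥1,409.43. Over-quota duty = ¥28,784.93 × 22% = ¥6,332.68.
Line duty = ¥1,409.43 + ¥6,332.68 = ¥7,742.11.
Line 2 (K-103, Solova, 2,217 units, ¥108,921.21):
Base rate for K-103 is 30.5%.
K-103 has an FTA preferential rate, but origin Solova is not Oron; base rate stands.
Additional duty on K-103 from Solova: +50.4%. Applied ad valorem rate: 30.5% + 50.4% = 80.9%.
Duty = ¥108,921.21 × 80.9% = ¥88,117.26.
Total = ¥7,742.11 + ¥88,117.26 = ¥95,859.37.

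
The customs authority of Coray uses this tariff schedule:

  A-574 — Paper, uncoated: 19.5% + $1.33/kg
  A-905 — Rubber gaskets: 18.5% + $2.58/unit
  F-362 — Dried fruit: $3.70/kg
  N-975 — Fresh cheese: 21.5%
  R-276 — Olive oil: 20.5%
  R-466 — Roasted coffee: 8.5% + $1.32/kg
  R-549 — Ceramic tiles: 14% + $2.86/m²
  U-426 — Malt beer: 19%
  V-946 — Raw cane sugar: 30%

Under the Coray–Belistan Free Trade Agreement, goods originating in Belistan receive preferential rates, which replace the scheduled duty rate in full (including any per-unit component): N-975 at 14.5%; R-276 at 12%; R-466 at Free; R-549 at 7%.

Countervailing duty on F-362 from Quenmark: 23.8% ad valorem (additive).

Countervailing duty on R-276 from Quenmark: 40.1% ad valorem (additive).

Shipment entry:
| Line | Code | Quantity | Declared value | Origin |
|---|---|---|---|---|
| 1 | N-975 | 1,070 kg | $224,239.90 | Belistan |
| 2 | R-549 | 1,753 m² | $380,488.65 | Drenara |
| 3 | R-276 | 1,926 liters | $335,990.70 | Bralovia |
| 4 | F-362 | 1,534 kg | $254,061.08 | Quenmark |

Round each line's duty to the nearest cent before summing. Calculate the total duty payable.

$225,817.21

Line 1 (N-975, Belistan, 1,070 kg, $224,239.90):
Base rate for N-975 is 21.5%.
Origin Belistan qualifies under the Coray–Belistan agreement and N-975 is covered: preferential rate 14.5% applies instead.
Duty = $224,239.90 × 14.5% = $32,514.79.
Line 2 (R-549, Drenara, 1,753 m², $380,488.65):
Base rate for R-549 is 14% + $2.86/m².
R-549 has an FTA preferential rate, but origin Drenara is not Belistan; base rate stands.
Duty = $380,488.65 × 14% + 1,753 × $2.86 = $58,281.99.
Line 3 (R-276, Bralovia, 1,926 liters, $335,990.70):
Base rate for R-276 is 20.5%.
R-276 has an FTA preferential rate, but origin Bralovia is not Belistan; base rate stands.
The additional-duty order on R-276 targets Quenmark, not Bralovia; it does not apply.
Duty = $335,990.70 × 20.5% = $68,878.09.
Line 4 (F-362, Quenmark, 1,534 kg, $254,061.08):
Base rate for F-362 is $3.70/kg.
Additional duty on F-362 from Quenmark: +23.8% ad valorem. Applied ad valorem rate = 23.8%.
Duty = $254,061.08 × 23.8% + 1,534 × $3.70 = $66,142.34.
Total = $32,514.79 + $58,281.99 + $68,878.09 + $66,142.34 = $225,817.21.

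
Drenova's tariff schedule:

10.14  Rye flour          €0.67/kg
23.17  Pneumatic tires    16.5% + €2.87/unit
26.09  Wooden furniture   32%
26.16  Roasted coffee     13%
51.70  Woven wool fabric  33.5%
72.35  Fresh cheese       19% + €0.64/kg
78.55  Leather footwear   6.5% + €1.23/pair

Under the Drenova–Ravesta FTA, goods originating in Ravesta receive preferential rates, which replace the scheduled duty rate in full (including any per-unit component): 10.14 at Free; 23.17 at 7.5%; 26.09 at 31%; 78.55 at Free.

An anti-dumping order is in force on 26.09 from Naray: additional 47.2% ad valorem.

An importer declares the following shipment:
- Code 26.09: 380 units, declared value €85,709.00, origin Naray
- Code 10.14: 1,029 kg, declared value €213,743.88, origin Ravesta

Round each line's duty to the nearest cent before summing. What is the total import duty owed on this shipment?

€67,881.53

Line 1 (26.09, Naray, 380 units, €85,709.00):
Base rate for 26.09 is 32%.
26.09 has an FTA preferential rate, but origin Naray is not Ravesta; base rate stands.
Additional duty on 26.09 from Naray: +47.2%. Applied ad valorem rate: 32% + 47.2% = 79.2%.
Duty = €85,709.00 × 79.2% = €67,881.53.
Line 2 (10.14, Ravesta, 1,029 kg, €213,743.88):
Base rate for 10.14 is €0.67/kg.
Origin Ravesta qualifies under the Drenova–Ravesta agreement and 10.14 is covered: preferential rate Free applies instead.
Duty = €213,743.88 × 0% = €0.00.
Total = €67,881.53 + €0.00 = €67,881.53.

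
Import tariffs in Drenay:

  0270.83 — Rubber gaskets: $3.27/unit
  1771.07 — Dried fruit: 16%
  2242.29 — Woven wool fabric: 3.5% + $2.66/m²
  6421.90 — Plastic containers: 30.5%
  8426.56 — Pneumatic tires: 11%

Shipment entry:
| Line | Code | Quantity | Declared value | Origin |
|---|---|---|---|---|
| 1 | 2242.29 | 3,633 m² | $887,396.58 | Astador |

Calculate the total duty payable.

$40,722.66

Line 1 (2242.29, Astador, 3,633 m², $887,396.58):
Base rate for 2242.29 is 3.5% + $2.66/m².
Duty = $887,396.58 × 3.5% + 3,633 × $2.66 = $40,722.66.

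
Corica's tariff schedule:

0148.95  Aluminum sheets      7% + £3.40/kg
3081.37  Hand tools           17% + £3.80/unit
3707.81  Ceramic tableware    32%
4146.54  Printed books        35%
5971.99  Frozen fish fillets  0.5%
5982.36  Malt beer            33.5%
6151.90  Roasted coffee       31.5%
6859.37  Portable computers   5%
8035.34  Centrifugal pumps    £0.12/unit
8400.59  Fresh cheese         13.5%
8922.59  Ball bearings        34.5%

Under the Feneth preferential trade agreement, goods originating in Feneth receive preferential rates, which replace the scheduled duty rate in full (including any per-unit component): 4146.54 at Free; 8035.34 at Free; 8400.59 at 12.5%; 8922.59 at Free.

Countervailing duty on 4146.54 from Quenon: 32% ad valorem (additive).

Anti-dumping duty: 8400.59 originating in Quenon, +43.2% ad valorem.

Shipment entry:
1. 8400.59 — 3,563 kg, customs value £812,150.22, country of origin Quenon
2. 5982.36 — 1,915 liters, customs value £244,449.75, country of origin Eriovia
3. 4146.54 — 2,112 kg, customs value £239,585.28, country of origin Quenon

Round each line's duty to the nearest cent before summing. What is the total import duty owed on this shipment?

£702,901.98

Line 1 (8400.59, Quenon, 3,563 kg, £812,150.22):
Base rate for 8400.59 is 13.5%.
8400.59 has an FTA preferential rate, but origin Quenon is not Feneth; base rate stands.
Additional duty on 8400.59 from Quenon: +43.2%. Applied ad valorem rate: 13.5% + 43.2% = 56.7%.
Duty = £812,150.22 × 56.7% = £460,489.17.
Line 2 (5982.36, Eriovia, 1,915 liters, £244,449.75):
Base rate for 5982.36 is 33.5%.
Duty = £244,449.75 × 33.5% = £81,890.67.
Line 3 (4146.54, Quenon, 2,112 kg, £239,585.28):
Base rate for 4146.54 is 35%.
4146.54 has an FTA preferential rate, but origin Quenon is not Feneth; base rate stands.
Additional duty on 4146.54 from Quenon: +32%. Applied ad valorem rate: 35% + 32% = 67%.
Duty = £239,585.28 × 67% = £160,522.14.
Total = £460,489.17 + £81,890.67 + £160,522.14 = £702,901.98.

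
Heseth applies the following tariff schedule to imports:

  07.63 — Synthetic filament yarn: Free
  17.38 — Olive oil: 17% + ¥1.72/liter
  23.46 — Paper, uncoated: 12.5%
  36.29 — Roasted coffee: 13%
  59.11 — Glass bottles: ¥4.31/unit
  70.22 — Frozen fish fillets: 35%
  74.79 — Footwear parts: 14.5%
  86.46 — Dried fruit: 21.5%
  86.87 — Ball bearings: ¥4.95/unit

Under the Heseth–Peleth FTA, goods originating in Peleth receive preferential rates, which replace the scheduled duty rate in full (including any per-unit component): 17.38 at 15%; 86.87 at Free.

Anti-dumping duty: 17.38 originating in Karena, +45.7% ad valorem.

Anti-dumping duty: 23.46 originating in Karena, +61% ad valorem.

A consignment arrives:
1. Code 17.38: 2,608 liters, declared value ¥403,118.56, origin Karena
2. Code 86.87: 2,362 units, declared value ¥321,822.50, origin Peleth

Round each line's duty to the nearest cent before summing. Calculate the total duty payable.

¥257,241.10

Line 1 (17.38, Karena, 2,608 liters, ¥403,118.56):
Base rate for 17.38 is 17% + ¥1.72/liter.
17.38 has an FTA preferential rate, but origin Karena is not Peleth; base rate stands.
Additional duty on 17.38 from Karena: +45.7%. Applied ad valorem rate: 17% + 45.7% = 62.7%.
Duty = ¥403,118.56 × 62.7% + 2,608 × ¥1.72 = ¥257,241.10.
Line 2 (86.87, Peleth, 2,362 units, ¥321,822.50):
Base rate for 86.87 is ¥4.95/unit.
Origin Peleth qualifies under the Heseth–Peleth agreement and 86.87 is covered: preferential rate Free applies instead.
Duty = ¥321,822.50 × 0% = ¥0.00.
Total = ¥257,241.10 + ¥0.00 = ¥257,241.10.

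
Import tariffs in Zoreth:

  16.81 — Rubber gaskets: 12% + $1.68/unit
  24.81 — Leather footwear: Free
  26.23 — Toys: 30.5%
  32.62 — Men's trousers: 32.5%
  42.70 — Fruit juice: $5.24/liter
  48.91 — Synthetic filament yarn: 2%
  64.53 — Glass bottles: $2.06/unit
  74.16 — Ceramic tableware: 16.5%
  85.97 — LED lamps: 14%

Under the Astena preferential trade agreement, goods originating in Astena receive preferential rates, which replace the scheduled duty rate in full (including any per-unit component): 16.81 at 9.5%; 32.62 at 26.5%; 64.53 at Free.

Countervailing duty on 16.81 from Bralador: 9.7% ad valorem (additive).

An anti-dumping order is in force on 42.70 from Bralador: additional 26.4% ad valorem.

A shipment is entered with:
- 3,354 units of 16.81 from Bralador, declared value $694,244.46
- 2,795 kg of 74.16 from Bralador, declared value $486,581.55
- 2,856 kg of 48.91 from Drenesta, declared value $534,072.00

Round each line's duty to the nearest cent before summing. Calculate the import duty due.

$247,253.17

Line 1 (16.81, Bralador, 3,354 units, $694,244.46):
Base rate for 16.81 is 12% + $1.68/unit.
16.81 has an FTA preferential rate, but origin Bralador is not Astena; base rate stands.
Additional duty on 16.81 from Bralador: +9.7%. Applied ad valorem rate: 12% + 9.7% = 21.7%.
Duty = $694,244.46 × 21.7% + 3,354 × $1.68 = $156,285.77.
Line 2 (74.16, Bralador, 2,795 kg, $486,581.55):
Base rate for 74.16 is 16.5%.
Duty = $486,581.55 × 16.5% = $80,285.96.
Line 3 (48.91, Drenesta, 2,856 kg, $534,072.00):
Base rate for 48.91 is 2%.
Duty = $534,072.00 × 2% = $10,681.44.
Total = $156,285.77 + $80,285.96 + $10,681.44 = $247,253.17.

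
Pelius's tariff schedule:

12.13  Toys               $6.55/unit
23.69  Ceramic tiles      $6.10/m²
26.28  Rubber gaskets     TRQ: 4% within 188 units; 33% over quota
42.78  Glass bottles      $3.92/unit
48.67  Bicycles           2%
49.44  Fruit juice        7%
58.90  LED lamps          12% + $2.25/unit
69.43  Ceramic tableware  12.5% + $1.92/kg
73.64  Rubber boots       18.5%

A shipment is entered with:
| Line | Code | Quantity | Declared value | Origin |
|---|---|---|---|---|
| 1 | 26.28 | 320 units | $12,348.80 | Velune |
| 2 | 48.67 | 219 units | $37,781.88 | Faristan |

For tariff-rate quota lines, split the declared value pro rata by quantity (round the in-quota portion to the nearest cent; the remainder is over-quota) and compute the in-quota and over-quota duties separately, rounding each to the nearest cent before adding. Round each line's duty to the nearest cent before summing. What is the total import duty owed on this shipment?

Line 1 (26.28, Velune, 320 units, $12,348.80):
Code 26.28 is under a tariff-rate quota (threshold 188 units). In-quota: 188 units at 4%; over-quota: 132 units at 33%.
Pro-rata value split: in-quota = $12,348.80 × 188/320 = $7,254.92; over-quota = $12,348.80 − $7,254.92 = $5,093.88.
In-quota duty = $7,254.92 × 4% = $290.20. Over-quota duty = $5,093.88 × 33% = $1,680.98.
Line duty = $290.20 + $1,680.98 = $1,971.18.
Line 2 (48.67, Faristan, 219 units, $37,781.88):
Base rate for 48.67 is 2%.
Duty = $37,781.88 × 2% = $755.64.
Total = $1,971.18 + $755.64 = $2,726.82.

$2,726.82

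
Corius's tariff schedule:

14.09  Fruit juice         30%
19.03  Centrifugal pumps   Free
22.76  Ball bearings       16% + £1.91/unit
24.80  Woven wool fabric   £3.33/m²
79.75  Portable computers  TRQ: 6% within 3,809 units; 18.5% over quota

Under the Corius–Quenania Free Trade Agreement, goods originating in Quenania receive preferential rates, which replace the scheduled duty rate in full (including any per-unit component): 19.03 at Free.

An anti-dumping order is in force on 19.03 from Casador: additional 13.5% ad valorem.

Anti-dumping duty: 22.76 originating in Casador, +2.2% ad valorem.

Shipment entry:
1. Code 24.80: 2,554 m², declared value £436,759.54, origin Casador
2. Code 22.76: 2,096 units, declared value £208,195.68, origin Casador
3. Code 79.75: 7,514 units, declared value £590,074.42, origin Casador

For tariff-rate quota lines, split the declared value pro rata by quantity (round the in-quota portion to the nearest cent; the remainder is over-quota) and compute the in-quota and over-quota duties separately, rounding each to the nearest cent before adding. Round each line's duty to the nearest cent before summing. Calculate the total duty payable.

£122,173.47

Line 1 (24.80, Casador, 2,554 m², £436,759.54):
Base rate for 24.80 is £3.33/m².
Duty = 2,554 × £3.33 = £8,504.82.
Line 2 (22.76, Casador, 2,096 units, £208,195.68):
Base rate for 22.76 is 16% + £1.91/unit.
Additional duty on 22.76 from Casador: +2.2%. Applied ad valorem rate: 16% + 2.2% = 18.2%.
Duty = £208,195.68 × 18.2% + 2,096 × £1.91 = £41,894.97.
Line 3 (79.75, Casador, 7,514 units, £590,074.42):
Code 79.75 is under a tariff-rate quota (threshold 3,809 units). In-quota: 3,809 units at 6%; over-quota: 3,705 units at 18.5%.
Pro-rata value split: in-quota = £590,074.42 × 3,809/7,514 = £299,120.77; over-quota = £590,074.42 − £299,120.77 = £290,953.65.
In-quota duty = £299,120.77 × 6% = £17,947.25. Over-quota duty = £290,953.65 × 18.5% = £53,826.43.
Line duty = £17,947.25 + £53,826.43 = £71,773.68.
Total = £8,504.82 + £41,894.97 + £71,773.68 = £122,173.47.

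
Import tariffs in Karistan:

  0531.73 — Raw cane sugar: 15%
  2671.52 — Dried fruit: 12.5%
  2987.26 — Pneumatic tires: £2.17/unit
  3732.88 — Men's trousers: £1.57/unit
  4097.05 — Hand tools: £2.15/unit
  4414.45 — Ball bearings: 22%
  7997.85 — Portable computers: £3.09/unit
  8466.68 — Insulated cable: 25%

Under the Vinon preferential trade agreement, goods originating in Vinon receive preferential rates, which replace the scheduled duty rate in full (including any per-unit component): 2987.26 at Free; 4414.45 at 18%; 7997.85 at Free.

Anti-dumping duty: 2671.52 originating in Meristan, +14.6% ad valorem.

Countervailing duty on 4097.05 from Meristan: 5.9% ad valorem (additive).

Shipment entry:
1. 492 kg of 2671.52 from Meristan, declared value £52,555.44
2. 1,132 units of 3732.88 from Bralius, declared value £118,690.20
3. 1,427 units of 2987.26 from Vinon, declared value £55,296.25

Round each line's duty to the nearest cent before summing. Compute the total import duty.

£16,019.76

Line 1 (2671.52, Meristan, 492 kg, £52,555.44):
Base rate for 2671.52 is 12.5%.
Additional duty on 2671.52 from Meristan: +14.6%. Applied ad valorem rate: 12.5% + 14.6% = 27.1%.
Duty = £52,555.44 × 27.1% = £14,242.52.
Line 2 (3732.88, Bralius, 1,132 units, £118,690.20):
Base rate for 3732.88 is £1.57/unit.
Duty = 1,132 × £1.57 = £1,777.24.
Line 3 (2987.26, Vinon, 1,427 units, £55,296.25):
Base rate for 2987.26 is £2.17/unit.
Origin Vinon qualifies under the Karistan–Vinon agreement and 2987.26 is covered: preferential rate Free applies instead.
Duty = £55,296.25 × 0% = £0.00.
Total = £14,242.52 + £1,777.24 + £0.00 = £16,019.76.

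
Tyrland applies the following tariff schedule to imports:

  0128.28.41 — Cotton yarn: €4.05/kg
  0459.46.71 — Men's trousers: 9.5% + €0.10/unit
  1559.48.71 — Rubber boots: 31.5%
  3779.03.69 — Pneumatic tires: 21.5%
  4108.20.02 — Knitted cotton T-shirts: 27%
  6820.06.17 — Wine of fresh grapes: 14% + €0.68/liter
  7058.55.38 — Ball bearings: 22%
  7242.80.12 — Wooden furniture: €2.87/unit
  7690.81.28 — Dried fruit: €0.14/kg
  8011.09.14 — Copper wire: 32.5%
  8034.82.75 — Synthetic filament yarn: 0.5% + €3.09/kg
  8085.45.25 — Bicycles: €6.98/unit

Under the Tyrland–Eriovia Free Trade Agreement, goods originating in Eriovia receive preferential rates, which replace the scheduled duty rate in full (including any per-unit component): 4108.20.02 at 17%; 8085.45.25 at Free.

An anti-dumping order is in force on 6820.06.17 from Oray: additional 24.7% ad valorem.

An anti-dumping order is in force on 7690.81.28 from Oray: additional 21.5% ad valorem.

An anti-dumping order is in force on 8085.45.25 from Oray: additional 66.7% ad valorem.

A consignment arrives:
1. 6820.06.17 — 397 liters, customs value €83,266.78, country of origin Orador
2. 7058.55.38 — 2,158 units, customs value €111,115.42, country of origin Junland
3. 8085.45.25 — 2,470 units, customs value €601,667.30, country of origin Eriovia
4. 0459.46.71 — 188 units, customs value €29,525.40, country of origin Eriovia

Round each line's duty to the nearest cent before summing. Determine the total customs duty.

€39,196.41

Line 1 (6820.06.17, Orador, 397 liters, €83,266.78):
Base rate for 6820.06.17 is 14% + €0.68/liter.
The additional-duty order on 6820.06.17 targets Oray, not Orador; it does not apply.
Duty = €83,266.78 × 14% + 397 × €0.68 = €11,927.31.
Line 2 (7058.55.38, Junland, 2,158 units, €111,115.42):
Base rate for 7058.55.38 is 22%.
Duty = €111,115.42 × 22% = €24,445.39.
Line 3 (8085.45.25, Eriovia, 2,470 units, €601,667.30):
Base rate for 8085.45.25 is €6.98/unit.
Origin Eriovia qualifies under the Tyrland–Eriovia agreement and 8085.45.25 is covered: preferential rate Free applies instead.
The additional-duty order on 8085.45.25 targets Oray, not Eriovia; it does not apply.
Duty = €601,667.30 × 0% = €0.00.
Line 4 (0459.46.71, Eriovia, 188 units, €29,525.40):
Base rate for 0459.46.71 is 9.5% + €0.10/unit.
Origin Eriovia is the FTA partner but 0459.46.71 is not on the preference list; base rate stands.
Duty = €29,525.40 × 9.5% + 188 × €0.10 = €2,823.71.
Total = €11,927.31 + €24,445.39 + €0.00 + €2,823.71 = €39,196.41.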